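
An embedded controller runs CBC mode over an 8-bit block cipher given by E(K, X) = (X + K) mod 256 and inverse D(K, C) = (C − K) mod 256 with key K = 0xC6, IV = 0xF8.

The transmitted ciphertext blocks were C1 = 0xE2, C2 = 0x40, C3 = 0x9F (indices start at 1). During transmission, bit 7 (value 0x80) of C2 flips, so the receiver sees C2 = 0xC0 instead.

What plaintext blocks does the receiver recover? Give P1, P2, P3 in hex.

P1 = 0xE4, P2 = 0x18, P3 = 0x19

CBC decryption: P_i = D(K, C_i) ⊕ C_{i−1}, with C_{0} = IV.
Only C2 changed, to 0xC0. In CBC, a change in C_i garbles P_i and flips the same bit in P_{i+1}. Decrypting the received ciphertext:
P1: D(K, 0xE2) = 0x1C; 0x1C ⊕ 0xF8 = 0xE4.
P2: D(K, 0xC0) = 0xFA; 0xFA ⊕ 0xE2 = 0x18.
P3: D(K, 0x9F) = 0xD9; 0xD9 ⊕ 0xC0 = 0x19.
Blocks that differ from the original plaintext: P2, P3.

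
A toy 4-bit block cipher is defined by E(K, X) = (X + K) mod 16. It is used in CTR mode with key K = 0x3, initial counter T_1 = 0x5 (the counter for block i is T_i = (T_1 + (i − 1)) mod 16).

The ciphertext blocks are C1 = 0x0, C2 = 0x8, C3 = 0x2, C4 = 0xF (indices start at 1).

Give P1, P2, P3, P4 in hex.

P1 = 0x8, P2 = 0x1, P3 = 0x8, P4 = 0x4

CTR decryption: S_i = E(K, T_i) where T_i is the counter for block i; P_i = C_i ⊕ S_i.
P1: T = 0x5, S = E(K, T) = 0x8; 0x0 ⊕ 0x8 = 0x8.
P2: T = 0x6, S = E(K, T) = 0x9; 0x8 ⊕ 0x9 = 0x1.
P3: T = 0x7, S = E(K, T) = 0xA; 0x2 ⊕ 0xA = 0x8.
P4: T = 0x8, S = E(K, T) = 0xB; 0xF ⊕ 0xB = 0x4.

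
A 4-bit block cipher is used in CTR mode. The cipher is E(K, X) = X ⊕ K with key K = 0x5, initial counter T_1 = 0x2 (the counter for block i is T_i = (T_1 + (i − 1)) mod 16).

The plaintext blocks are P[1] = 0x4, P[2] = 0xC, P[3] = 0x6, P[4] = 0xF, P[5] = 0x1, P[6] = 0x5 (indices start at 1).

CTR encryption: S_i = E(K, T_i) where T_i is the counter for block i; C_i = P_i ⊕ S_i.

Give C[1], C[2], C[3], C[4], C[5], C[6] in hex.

C[1] = 0x3, C[2] = 0xA, C[3] = 0x7, C[4] = 0xF, C[5] = 0x2, C[6] = 0x7

C[1]: T = 0x2, S = E(K, T) = 0x7; 0x4 ⊕ 0x7 = 0x3.
C[2]: T = 0x3, S = E(K, T) = 0x6; 0xC ⊕ 0x6 = 0xA.
C[3]: T = 0x4, S = E(K, T) = 0x1; 0x6 ⊕ 0x1 = 0x7.
C[4]: T = 0x5, S = E(K, T) = 0x0; 0xF ⊕ 0x0 = 0xF.
C[5]: T = 0x6, S = E(K, T) = 0x3; 0x1 ⊕ 0x3 = 0x2.
C[6]: T = 0x7, S = E(K, T) = 0x2; 0x5 ⊕ 0x2 = 0x7.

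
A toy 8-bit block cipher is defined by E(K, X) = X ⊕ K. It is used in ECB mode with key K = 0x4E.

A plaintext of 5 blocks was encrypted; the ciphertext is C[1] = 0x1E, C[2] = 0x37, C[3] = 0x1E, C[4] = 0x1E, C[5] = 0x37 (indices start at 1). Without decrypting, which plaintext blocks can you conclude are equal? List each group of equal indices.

P[1] = P[3] = P[4]; P[2] = P[5]

ECB encrypts each block independently with the same key, so equal ciphertext blocks imply equal plaintext blocks.
C[1] = C[3] = C[4] = 0x1E, so P[1] = P[3] = P[4].
C[2] = C[5] = 0x37, so P[2] = P[5].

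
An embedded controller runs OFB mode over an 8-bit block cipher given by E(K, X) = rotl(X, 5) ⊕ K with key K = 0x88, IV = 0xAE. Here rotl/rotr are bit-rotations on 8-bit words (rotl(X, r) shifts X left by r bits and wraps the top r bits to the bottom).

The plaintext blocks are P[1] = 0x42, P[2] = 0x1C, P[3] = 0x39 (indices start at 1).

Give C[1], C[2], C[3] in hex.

OFB encryption: S_i = E(K, S_{i−1}) with S_{0} = IV; C_i = P_i ⊕ S_i.
C[1]: S = E(K, 0xAE) = 0x5D; 0x42 ⊕ 0x5D = 0x1F.
C[2]: S = E(K, 0x5D) = 0x23; 0x1C ⊕ 0x23 = 0x3F.
C[3]: S = E(K, 0x23) = 0xEC; 0x39 ⊕ 0xEC = 0xD5.

C[1] = 0x1F, C[2] = 0x3F, C[3] = 0xD5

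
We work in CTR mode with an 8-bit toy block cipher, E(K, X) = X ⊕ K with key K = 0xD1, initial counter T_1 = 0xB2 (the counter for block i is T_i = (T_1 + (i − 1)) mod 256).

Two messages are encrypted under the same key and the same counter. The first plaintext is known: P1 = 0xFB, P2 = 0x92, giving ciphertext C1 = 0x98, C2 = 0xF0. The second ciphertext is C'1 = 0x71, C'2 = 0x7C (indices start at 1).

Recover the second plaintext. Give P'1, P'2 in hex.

In CTR with a reused counter, both messages share the same keystream S_i, so C_i ⊕ C'_i = P_i ⊕ P'_i and thus P'_i = P_i ⊕ C_i ⊕ C'_i.
P'1: 0xFB ⊕ 0x98 ⊕ 0x71 = 0x12.
P'2: 0x92 ⊕ 0xF0 ⊕ 0x7C = 0x1E.

P'1 = 0x12, P'2 = 0x1E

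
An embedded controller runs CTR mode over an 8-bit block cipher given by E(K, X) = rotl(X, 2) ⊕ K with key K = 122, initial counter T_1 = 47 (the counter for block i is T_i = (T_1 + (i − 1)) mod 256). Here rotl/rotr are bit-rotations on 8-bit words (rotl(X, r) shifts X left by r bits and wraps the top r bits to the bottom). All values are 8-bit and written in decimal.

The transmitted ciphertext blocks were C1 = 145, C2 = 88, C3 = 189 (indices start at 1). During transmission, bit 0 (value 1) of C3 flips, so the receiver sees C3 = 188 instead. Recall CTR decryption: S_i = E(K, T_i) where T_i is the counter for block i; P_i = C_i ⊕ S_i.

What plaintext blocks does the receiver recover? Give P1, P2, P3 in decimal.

P1 = 87, P2 = 226, P3 = 2

Only C3 changed, to 188. In CTR, a change in C_i flips the same bit in P_i only; the keystream is unaffected. Decrypting the received ciphertext:
P1: T = 47, S = E(K, T) = 198; 145 ⊕ 198 = 87.
P2: T = 48, S = E(K, T) = 186; 88 ⊕ 186 = 226.
P3: T = 49, S = E(K, T) = 190; 188 ⊕ 190 = 2.
Blocks that differ from the original plaintext: P3.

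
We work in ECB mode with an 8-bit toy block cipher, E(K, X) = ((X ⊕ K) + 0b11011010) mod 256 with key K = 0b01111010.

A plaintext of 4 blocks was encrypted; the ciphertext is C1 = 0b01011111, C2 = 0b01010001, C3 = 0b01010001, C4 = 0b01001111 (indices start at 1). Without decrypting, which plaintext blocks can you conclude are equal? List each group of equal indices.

P2 = P3

ECB encrypts each block independently with the same key, so equal ciphertext blocks imply equal plaintext blocks.
C2 = C3 = 0b01010001, so P2 = P3.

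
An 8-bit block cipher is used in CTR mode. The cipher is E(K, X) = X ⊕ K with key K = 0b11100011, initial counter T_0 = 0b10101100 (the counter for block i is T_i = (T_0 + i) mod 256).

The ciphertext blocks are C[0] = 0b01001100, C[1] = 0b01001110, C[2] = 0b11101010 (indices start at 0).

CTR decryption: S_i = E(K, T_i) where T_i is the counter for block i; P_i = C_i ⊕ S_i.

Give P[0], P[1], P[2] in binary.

P[0] = 0b00000011, P[1] = 0b00000000, P[2] = 0b10100111

P[0]: T = 0b10101100, S = E(K, T) = 0b01001111; 0b01001100 ⊕ 0b01001111 = 0b00000011.
P[1]: T = 0b10101101, S = E(K, T) = 0b01001110; 0b01001110 ⊕ 0b01001110 = 0b00000000.
P[2]: T = 0b10101110, S = E(K, T) = 0b01001101; 0b11101010 ⊕ 0b01001101 = 0b10100111.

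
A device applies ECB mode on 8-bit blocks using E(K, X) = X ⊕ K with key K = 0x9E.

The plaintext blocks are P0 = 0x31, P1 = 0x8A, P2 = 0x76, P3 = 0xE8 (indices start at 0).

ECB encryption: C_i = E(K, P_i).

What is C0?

C0 = 0xAF

C0: E(K, 0x31) = 0xAF.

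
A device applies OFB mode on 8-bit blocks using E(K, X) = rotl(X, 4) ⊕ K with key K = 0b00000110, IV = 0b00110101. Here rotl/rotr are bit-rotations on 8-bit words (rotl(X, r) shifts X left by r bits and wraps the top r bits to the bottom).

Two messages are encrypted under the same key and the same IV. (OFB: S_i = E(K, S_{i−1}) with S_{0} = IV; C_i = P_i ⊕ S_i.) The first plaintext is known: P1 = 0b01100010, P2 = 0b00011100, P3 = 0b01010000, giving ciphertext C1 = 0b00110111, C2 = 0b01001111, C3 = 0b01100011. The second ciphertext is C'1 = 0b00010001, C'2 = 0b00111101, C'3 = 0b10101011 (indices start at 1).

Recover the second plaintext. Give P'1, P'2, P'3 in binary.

In OFB with a reused IV, both messages share the same keystream S_i, so C_i ⊕ C'_i = P_i ⊕ P'_i and thus P'_i = P_i ⊕ C_i ⊕ C'_i.
P'1: 0b01100010 ⊕ 0b00110111 ⊕ 0b00010001 = 0b01000100.
P'2: 0b00011100 ⊕ 0b01001111 ⊕ 0b00111101 = 0b01101110.
P'3: 0b01010000 ⊕ 0b01100011 ⊕ 0b10101011 = 0b10011000.

P'1 = 0b01000100, P'2 = 0b01101110, P'3 = 0b10011000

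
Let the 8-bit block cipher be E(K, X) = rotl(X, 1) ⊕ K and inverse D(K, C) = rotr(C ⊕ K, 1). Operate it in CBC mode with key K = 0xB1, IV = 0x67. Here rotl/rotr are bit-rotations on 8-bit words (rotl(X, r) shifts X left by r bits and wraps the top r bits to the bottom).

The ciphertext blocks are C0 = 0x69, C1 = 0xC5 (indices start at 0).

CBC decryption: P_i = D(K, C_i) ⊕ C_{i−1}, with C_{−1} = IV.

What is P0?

P0 = 0x0B

P0: D(K, 0x69) = 0x6C; 0x6C ⊕ 0x67 = 0x0B.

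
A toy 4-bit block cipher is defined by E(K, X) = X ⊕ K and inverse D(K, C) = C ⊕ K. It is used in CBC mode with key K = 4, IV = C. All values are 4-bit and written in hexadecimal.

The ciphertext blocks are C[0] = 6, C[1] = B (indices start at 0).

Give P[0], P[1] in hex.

P[0] = E, P[1] = 9

CBC decryption: P_i = D(K, C_i) ⊕ C_{i−1}, with C_{−1} = IV.
P[0]: D(K, 6) = 2; 2 ⊕ C = E.
P[1]: D(K, B) = F; F ⊕ 6 = 9.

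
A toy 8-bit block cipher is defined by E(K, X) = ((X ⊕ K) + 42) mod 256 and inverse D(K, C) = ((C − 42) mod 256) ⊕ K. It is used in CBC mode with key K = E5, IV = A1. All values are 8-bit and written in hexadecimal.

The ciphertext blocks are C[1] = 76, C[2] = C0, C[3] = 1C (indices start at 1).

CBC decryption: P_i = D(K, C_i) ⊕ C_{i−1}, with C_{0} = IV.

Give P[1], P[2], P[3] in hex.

P[1]: D(K, 76) = D1; D1 ⊕ A1 = 70.
P[2]: D(K, C0) = 9B; 9B ⊕ 76 = ED.
P[3]: D(K, 1C) = 3F; 3F ⊕ C0 = FF.

P[1] = 70, P[2] = ED, P[3] = FF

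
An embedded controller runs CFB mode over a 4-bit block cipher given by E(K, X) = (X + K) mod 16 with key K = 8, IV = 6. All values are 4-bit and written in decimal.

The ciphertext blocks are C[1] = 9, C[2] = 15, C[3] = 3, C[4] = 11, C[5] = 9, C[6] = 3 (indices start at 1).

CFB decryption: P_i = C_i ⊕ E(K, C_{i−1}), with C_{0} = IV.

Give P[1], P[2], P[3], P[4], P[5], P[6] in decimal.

P[1]: E(K, 6) = 14; 9 ⊕ 14 = 7.
P[2]: E(K, 9) = 1; 15 ⊕ 1 = 14.
P[3]: E(K, 15) = 7; 3 ⊕ 7 = 4.
P[4]: E(K, 3) = 11; 11 ⊕ 11 = 0.
P[5]: E(K, 11) = 3; 9 ⊕ 3 = 10.
P[6]: E(K, 9) = 1; 3 ⊕ 1 = 2.

P[1] = 7, P[2] = 14, P[3] = 4, P[4] = 0, P[5] = 10, P[6] = 2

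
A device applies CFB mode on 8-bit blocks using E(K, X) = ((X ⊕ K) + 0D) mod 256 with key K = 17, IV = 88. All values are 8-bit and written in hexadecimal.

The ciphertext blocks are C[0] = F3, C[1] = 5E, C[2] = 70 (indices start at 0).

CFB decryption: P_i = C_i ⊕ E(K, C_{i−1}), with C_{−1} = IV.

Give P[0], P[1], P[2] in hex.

P[0]: E(K, 88) = AC; F3 ⊕ AC = 5F.
P[1]: E(K, F3) = F1; 5E ⊕ F1 = AF.
P[2]: E(K, 5E) = 56; 70 ⊕ 56 = 26.

P[0] = 5F, P[1] = AF, P[2] = 26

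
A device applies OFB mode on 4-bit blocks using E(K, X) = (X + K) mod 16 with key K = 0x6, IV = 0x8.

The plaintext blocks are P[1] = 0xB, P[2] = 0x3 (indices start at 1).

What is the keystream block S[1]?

OFB encryption: S_i = E(K, S_{i−1}) with S_{0} = IV; C_i = P_i ⊕ S_i.
C[1]: S = E(K, 0x8) = 0xE; 0xB ⊕ 0xE = 0x5.
So S[1] = 0xE.

0xE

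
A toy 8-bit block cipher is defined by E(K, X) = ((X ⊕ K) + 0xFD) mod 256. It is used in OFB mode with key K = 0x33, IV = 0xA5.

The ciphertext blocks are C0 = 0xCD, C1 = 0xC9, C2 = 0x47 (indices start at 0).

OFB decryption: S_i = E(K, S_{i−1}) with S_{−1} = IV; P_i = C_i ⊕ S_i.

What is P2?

P2 = 0xEC

P0: S = E(K, 0xA5) = 0x93; 0xCD ⊕ 0x93 = 0x5E.
P1: S = E(K, 0x93) = 0x9D; 0xC9 ⊕ 0x9D = 0x54.
P2: S = E(K, 0x9D) = 0xAB; 0x47 ⊕ 0xAB = 0xEC.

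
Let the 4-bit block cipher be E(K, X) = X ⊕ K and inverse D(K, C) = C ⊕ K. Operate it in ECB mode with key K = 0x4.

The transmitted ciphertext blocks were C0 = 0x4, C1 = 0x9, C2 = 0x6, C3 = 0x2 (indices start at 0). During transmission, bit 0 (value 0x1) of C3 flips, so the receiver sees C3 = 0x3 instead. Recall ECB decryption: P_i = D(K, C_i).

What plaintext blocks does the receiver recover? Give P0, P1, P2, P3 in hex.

Only C3 changed, to 0x3. In ECB, a change in C_i affects only P_i. Decrypting the received ciphertext:
P0: D(K, 0x4) = 0x0.
P1: D(K, 0x9) = 0xD.
P2: D(K, 0x6) = 0x2.
P3: D(K, 0x3) = 0x7.
Blocks that differ from the original plaintext: P3.

P0 = 0x0, P1 = 0xD, P2 = 0x2, P3 = 0x7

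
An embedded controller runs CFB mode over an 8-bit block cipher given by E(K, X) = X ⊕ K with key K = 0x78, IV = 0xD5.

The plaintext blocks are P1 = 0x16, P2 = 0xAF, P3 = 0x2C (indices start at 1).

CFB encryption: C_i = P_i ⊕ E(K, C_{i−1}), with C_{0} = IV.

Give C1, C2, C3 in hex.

C1: E(K, 0xD5) = 0xAD; 0x16 ⊕ 0xAD = 0xBB.
C2: E(K, 0xBB) = 0xC3; 0xAF ⊕ 0xC3 = 0x6C.
C3: E(K, 0x6C) = 0x14; 0x2C ⊕ 0x14 = 0x38.

C1 = 0xBB, C2 = 0x6C, C3 = 0x38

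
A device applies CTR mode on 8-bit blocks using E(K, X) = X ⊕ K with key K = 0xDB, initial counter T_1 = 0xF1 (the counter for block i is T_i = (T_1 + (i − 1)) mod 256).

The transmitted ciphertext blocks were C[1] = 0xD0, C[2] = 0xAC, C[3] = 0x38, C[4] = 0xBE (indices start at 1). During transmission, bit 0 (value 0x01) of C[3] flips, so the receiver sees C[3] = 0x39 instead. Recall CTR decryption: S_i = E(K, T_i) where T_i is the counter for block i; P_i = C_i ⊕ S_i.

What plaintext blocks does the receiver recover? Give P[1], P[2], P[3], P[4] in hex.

Only C[3] changed, to 0x39. In CTR, a change in C_i flips the same bit in P_i only; the keystream is unaffected. Decrypting the received ciphertext:
P[1]: T = 0xF1, S = E(K, T) = 0x2A; 0xD0 ⊕ 0x2A = 0xFA.
P[2]: T = 0xF2, S = E(K, T) = 0x29; 0xAC ⊕ 0x29 = 0x85.
P[3]: T = 0xF3, S = E(K, T) = 0x28; 0x39 ⊕ 0x28 = 0x11.
P[4]: T = 0xF4, S = E(K, T) = 0x2F; 0xBE ⊕ 0x2F = 0x91.
Blocks that differ from the original plaintext: P[3].

P[1] = 0xFA, P[2] = 0x85, P[3] = 0x11, P[4] = 0x91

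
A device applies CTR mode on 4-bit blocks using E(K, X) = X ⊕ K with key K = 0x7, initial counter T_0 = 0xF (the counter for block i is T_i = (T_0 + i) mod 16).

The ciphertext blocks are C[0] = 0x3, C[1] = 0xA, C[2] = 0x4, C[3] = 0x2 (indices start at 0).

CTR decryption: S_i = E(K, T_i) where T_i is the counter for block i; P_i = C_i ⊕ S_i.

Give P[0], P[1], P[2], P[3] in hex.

P[0] = 0xB, P[1] = 0xD, P[2] = 0x2, P[3] = 0x7

P[0]: T = 0xF, S = E(K, T) = 0x8; 0x3 ⊕ 0x8 = 0xB.
P[1]: T = 0x0, S = E(K, T) = 0x7; 0xA ⊕ 0x7 = 0xD.
P[2]: T = 0x1, S = E(K, T) = 0x6; 0x4 ⊕ 0x6 = 0x2.
P[3]: T = 0x2, S = E(K, T) = 0x5; 0x2 ⊕ 0x5 = 0x7.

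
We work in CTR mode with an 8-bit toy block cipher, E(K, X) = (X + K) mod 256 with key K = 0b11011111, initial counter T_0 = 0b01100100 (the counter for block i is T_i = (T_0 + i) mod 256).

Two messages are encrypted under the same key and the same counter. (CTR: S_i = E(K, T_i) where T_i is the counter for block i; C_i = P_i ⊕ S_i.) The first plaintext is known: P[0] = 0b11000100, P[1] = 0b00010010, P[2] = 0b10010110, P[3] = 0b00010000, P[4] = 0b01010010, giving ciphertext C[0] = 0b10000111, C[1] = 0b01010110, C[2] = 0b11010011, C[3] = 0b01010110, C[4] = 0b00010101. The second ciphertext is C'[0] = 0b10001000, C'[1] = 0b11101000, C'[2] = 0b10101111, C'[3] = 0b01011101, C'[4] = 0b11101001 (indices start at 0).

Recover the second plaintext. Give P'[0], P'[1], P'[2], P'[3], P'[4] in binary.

P'[0] = 0b11001011, P'[1] = 0b10101100, P'[2] = 0b11101010, P'[3] = 0b00011011, P'[4] = 0b10101110

In CTR with a reused counter, both messages share the same keystream S_i, so C_i ⊕ C'_i = P_i ⊕ P'_i and thus P'_i = P_i ⊕ C_i ⊕ C'_i.
P'[0]: 0b11000100 ⊕ 0b10000111 ⊕ 0b10001000 = 0b11001011.
P'[1]: 0b00010010 ⊕ 0b01010110 ⊕ 0b11101000 = 0b10101100.
P'[2]: 0b10010110 ⊕ 0b11010011 ⊕ 0b10101111 = 0b11101010.
P'[3]: 0b00010000 ⊕ 0b01010110 ⊕ 0b01011101 = 0b00011011.
P'[4]: 0b01010010 ⊕ 0b00010101 ⊕ 0b11101001 = 0b10101110.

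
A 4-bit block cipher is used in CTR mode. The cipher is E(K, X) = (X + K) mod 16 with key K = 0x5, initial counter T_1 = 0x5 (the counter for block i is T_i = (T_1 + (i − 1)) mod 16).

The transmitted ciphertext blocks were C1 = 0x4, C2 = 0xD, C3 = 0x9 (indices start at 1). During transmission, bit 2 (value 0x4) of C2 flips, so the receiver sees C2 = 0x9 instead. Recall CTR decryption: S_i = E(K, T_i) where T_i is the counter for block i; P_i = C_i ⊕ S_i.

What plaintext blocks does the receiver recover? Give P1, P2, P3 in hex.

P1 = 0xE, P2 = 0x2, P3 = 0x5

Only C2 changed, to 0x9. In CTR, a change in C_i flips the same bit in P_i only; the keystream is unaffected. Decrypting the received ciphertext:
P1: T = 0x5, S = E(K, T) = 0xA; 0x4 ⊕ 0xA = 0xE.
P2: T = 0x6, S = E(K, T) = 0xB; 0x9 ⊕ 0xB = 0x2.
P3: T = 0x7, S = E(K, T) = 0xC; 0x9 ⊕ 0xC = 0x5.
Blocks that differ from the original plaintext: P2.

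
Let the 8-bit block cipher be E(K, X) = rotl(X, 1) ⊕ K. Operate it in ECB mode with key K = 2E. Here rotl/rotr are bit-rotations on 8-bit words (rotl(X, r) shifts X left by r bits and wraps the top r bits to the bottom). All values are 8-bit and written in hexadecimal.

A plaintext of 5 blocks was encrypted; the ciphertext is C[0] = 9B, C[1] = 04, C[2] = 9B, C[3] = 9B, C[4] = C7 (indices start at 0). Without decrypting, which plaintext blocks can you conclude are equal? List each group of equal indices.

P[0] = P[2] = P[3]

ECB encrypts each block independently with the same key, so equal ciphertext blocks imply equal plaintext blocks.
C[0] = C[2] = C[3] = 9B, so P[0] = P[2] = P[3].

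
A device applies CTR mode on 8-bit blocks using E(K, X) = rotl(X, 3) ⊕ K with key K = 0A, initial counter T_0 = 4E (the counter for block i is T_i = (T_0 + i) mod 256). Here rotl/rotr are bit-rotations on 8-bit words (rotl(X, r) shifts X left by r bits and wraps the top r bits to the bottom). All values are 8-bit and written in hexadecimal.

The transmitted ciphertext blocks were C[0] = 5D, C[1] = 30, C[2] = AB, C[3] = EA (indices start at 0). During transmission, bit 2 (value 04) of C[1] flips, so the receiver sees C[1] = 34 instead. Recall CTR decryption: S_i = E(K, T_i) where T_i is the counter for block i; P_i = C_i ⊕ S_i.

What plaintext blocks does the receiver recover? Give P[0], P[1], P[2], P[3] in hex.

Only C[1] changed, to 34. In CTR, a change in C_i flips the same bit in P_i only; the keystream is unaffected. Decrypting the received ciphertext:
P[0]: T = 4E, S = E(K, T) = 78; 5D ⊕ 78 = 25.
P[1]: T = 4F, S = E(K, T) = 70; 34 ⊕ 70 = 44.
P[2]: T = 50, S = E(K, T) = 88; AB ⊕ 88 = 23.
P[3]: T = 51, S = E(K, T) = 80; EA ⊕ 80 = 6A.
Blocks that differ from the original plaintext: P[1].

P[0] = 25, P[1] = 44, P[2] = 23, P[3] = 6A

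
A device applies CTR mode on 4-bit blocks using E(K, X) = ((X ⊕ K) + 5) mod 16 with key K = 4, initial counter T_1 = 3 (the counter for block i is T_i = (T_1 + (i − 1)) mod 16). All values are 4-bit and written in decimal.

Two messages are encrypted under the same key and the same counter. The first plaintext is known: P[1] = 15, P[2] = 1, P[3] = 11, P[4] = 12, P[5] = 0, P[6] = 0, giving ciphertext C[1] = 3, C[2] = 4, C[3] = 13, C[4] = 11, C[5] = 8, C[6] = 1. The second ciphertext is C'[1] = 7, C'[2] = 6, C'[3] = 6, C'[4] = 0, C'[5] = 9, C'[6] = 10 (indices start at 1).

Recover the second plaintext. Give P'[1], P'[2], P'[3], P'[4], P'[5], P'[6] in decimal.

P'[1] = 11, P'[2] = 3, P'[3] = 0, P'[4] = 7, P'[5] = 1, P'[6] = 11

In CTR with a reused counter, both messages share the same keystream S_i, so C_i ⊕ C'_i = P_i ⊕ P'_i and thus P'_i = P_i ⊕ C_i ⊕ C'_i.
P'[1]: 15 ⊕ 3 ⊕ 7 = 11.
P'[2]: 1 ⊕ 4 ⊕ 6 = 3.
P'[3]: 11 ⊕ 13 ⊕ 6 = 0.
P'[4]: 12 ⊕ 11 ⊕ 0 = 7.
P'[5]: 0 ⊕ 8 ⊕ 9 = 1.
P'[6]: 0 ⊕ 1 ⊕ 10 = 11.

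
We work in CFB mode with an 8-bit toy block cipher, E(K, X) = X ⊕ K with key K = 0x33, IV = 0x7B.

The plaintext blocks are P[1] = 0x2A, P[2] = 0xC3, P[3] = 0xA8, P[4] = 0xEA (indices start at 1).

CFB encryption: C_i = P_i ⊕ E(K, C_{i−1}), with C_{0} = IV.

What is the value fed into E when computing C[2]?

0x62

C[1]: E(K, 0x7B) = 0x48; 0x2A ⊕ 0x48 = 0x62.
C[2]: E(K, 0x62) = 0x51; 0xC3 ⊕ 0x51 = 0x92.
So the input to E for block [2] is 0x62.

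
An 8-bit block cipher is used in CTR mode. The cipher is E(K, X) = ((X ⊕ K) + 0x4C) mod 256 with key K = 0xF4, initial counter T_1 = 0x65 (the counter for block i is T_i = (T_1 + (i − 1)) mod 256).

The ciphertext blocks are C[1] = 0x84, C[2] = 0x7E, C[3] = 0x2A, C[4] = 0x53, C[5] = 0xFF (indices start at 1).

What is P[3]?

P[3] = 0xF5

CTR decryption: S_i = E(K, T_i) where T_i is the counter for block i; P_i = C_i ⊕ S_i.
P[3]: T = 0x67, S = E(K, T) = 0xDF; 0x2A ⊕ 0xDF = 0xF5.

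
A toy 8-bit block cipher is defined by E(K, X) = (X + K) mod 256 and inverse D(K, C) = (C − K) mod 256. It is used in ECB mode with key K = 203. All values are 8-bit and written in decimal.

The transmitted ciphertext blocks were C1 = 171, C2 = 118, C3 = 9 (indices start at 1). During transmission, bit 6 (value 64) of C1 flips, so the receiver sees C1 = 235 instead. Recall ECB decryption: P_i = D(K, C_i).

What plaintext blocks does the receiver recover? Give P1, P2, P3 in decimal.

P1 = 32, P2 = 171, P3 = 62

Only C1 changed, to 235. In ECB, a change in C_i affects only P_i. Decrypting the received ciphertext:
P1: D(K, 235) = 32.
P2: D(K, 118) = 171.
P3: D(K, 9) = 62.
Blocks that differ from the original plaintext: P1.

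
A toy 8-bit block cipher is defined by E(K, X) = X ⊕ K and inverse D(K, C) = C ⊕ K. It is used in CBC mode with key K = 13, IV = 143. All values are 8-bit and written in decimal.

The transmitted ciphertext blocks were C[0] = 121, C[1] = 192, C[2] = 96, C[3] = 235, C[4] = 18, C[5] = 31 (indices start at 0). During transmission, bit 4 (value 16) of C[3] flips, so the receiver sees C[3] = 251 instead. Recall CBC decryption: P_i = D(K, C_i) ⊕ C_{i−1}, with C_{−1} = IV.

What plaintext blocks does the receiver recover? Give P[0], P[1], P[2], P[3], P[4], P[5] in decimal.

Only C[3] changed, to 251. In CBC, a change in C_i garbles P_i and flips the same bit in P_{i+1}. Decrypting the received ciphertext:
P[0]: D(K, 121) = 116; 116 ⊕ 143 = 251.
P[1]: D(K, 192) = 205; 205 ⊕ 121 = 180.
P[2]: D(K, 96) = 109; 109 ⊕ 192 = 173.
P[3]: D(K, 251) = 246; 246 ⊕ 96 = 150.
P[4]: D(K, 18) = 31; 31 ⊕ 251 = 228.
P[5]: D(K, 31) = 18; 18 ⊕ 18 = 0.
Blocks that differ from the original plaintext: P[3], P[4].

P[0] = 251, P[1] = 180, P[2] = 173, P[3] = 150, P[4] = 228, P[5] = 0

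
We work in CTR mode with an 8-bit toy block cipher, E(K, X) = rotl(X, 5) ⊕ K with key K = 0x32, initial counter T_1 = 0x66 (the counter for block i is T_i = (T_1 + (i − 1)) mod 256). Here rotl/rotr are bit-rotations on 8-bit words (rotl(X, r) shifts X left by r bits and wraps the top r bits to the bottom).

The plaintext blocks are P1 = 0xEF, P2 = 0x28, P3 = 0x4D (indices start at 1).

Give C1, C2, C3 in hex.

C1 = 0x11, C2 = 0xF6, C3 = 0x72

CTR encryption: S_i = E(K, T_i) where T_i is the counter for block i; C_i = P_i ⊕ S_i.
C1: T = 0x66, S = E(K, T) = 0xFE; 0xEF ⊕ 0xFE = 0x11.
C2: T = 0x67, S = E(K, T) = 0xDE; 0x28 ⊕ 0xDE = 0xF6.
C3: T = 0x68, S = E(K, T) = 0x3F; 0x4D ⊕ 0x3F = 0x72.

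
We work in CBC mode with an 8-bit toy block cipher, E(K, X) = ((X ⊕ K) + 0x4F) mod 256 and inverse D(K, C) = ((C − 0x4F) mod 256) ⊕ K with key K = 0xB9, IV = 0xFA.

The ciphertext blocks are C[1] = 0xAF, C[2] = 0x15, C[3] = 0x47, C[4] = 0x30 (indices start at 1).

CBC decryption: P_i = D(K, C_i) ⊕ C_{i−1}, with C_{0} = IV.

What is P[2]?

P[2] = 0xD0

P[2]: D(K, 0x15) = 0x7F; 0x7F ⊕ 0xAF = 0xD0.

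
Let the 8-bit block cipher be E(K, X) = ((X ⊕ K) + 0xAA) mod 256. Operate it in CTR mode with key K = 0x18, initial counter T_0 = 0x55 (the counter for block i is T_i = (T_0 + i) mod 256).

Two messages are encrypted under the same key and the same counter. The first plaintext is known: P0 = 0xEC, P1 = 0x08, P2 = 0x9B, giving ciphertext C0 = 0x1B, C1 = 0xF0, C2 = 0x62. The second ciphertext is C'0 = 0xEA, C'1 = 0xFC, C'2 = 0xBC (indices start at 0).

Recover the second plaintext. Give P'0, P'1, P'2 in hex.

P'0 = 0x1D, P'1 = 0x04, P'2 = 0x45

In CTR with a reused counter, both messages share the same keystream S_i, so C_i ⊕ C'_i = P_i ⊕ P'_i and thus P'_i = P_i ⊕ C_i ⊕ C'_i.
P'0: 0xEC ⊕ 0x1B ⊕ 0xEA = 0x1D.
P'1: 0x08 ⊕ 0xF0 ⊕ 0xFC = 0x04.
P'2: 0x9B ⊕ 0x62 ⊕ 0xBC = 0x45.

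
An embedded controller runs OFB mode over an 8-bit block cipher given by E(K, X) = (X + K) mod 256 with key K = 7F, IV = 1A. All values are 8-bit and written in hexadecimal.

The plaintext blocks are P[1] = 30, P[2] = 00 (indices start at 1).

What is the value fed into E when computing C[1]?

OFB encryption: S_i = E(K, S_{i−1}) with S_{0} = IV; C_i = P_i ⊕ S_i.
C[1]: S = E(K, 1A) = 99; 30 ⊕ 99 = A9.
So the input to E for block [1] is 1A.

1A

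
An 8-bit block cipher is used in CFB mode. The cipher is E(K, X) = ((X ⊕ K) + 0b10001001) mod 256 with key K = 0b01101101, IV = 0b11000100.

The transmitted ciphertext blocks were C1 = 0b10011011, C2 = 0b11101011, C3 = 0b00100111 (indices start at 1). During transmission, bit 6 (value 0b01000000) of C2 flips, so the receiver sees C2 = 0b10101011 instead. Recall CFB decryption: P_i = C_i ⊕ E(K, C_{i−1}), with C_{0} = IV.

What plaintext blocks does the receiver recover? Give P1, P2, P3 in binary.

P1 = 0b10101001, P2 = 0b11010100, P3 = 0b01101000

Only C2 changed, to 0b10101011. In CFB, a change in C_i flips the same bit in P_i and garbles P_{i+1}. Decrypting the received ciphertext:
P1: E(K, 0b11000100) = 0b00110010; 0b10011011 ⊕ 0b00110010 = 0b10101001.
P2: E(K, 0b10011011) = 0b01111111; 0b10101011 ⊕ 0b01111111 = 0b11010100.
P3: E(K, 0b10101011) = 0b01001111; 0b00100111 ⊕ 0b01001111 = 0b01101000.
Blocks that differ from the original plaintext: P2, P3.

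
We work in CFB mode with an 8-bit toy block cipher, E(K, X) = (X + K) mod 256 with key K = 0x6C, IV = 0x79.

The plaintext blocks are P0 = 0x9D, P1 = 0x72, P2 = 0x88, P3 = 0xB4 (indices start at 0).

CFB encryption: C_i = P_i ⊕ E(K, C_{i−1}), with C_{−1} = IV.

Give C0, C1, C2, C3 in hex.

C0: E(K, 0x79) = 0xE5; 0x9D ⊕ 0xE5 = 0x78.
C1: E(K, 0x78) = 0xE4; 0x72 ⊕ 0xE4 = 0x96.
C2: E(K, 0x96) = 0x02; 0x88 ⊕ 0x02 = 0x8A.
C3: E(K, 0x8A) = 0xF6; 0xB4 ⊕ 0xF6 = 0x42.

C0 = 0x78, C1 = 0x96, C2 = 0x8A, C3 = 0x42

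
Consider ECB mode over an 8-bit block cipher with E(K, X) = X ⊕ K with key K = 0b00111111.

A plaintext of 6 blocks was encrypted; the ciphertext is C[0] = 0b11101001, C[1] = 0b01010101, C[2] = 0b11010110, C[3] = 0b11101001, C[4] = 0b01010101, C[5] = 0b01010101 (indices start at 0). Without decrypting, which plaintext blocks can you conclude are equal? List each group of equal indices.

ECB encrypts each block independently with the same key, so equal ciphertext blocks imply equal plaintext blocks.
C[0] = C[3] = 0b11101001, so P[0] = P[3].
C[1] = C[4] = C[5] = 0b01010101, so P[1] = P[4] = P[5].

P[0] = P[3]; P[1] = P[4] = P[5]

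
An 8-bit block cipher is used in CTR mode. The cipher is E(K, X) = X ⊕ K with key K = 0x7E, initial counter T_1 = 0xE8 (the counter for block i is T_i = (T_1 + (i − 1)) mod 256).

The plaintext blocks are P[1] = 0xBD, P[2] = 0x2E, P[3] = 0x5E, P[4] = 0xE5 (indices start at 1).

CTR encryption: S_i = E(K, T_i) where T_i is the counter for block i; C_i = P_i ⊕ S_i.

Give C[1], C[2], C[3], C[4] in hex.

C[1] = 0x2B, C[2] = 0xB9, C[3] = 0xCA, C[4] = 0x70

C[1]: T = 0xE8, S = E(K, T) = 0x96; 0xBD ⊕ 0x96 = 0x2B.
C[2]: T = 0xE9, S = E(K, T) = 0x97; 0x2E ⊕ 0x97 = 0xB9.
C[3]: T = 0xEA, S = E(K, T) = 0x94; 0x5E ⊕ 0x94 = 0xCA.
C[4]: T = 0xEB, S = E(K, T) = 0x95; 0xE5 ⊕ 0x95 = 0x70.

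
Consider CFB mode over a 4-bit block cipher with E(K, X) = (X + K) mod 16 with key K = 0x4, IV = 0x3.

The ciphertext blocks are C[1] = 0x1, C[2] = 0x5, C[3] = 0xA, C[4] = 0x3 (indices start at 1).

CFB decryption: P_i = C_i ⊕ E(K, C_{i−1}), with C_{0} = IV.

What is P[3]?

P[3] = 0x3

P[3]: E(K, 0x5) = 0x9; 0xA ⊕ 0x9 = 0x3.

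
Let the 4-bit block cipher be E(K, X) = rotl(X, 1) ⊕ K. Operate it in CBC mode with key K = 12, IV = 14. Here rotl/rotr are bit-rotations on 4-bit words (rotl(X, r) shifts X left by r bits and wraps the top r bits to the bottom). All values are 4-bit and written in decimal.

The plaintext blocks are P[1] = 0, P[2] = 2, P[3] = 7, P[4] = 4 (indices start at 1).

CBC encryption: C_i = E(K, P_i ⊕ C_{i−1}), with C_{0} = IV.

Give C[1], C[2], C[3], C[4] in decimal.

C[1]: P[1] ⊕ 14 = 14; E(K, 14) = 1.
C[2]: P[2] ⊕ 1 = 3; E(K, 3) = 10.
C[3]: P[3] ⊕ 10 = 13; E(K, 13) = 7.
C[4]: P[4] ⊕ 7 = 3; E(K, 3) = 10.

C[1] = 1, C[2] = 10, C[3] = 7, C[4] = 10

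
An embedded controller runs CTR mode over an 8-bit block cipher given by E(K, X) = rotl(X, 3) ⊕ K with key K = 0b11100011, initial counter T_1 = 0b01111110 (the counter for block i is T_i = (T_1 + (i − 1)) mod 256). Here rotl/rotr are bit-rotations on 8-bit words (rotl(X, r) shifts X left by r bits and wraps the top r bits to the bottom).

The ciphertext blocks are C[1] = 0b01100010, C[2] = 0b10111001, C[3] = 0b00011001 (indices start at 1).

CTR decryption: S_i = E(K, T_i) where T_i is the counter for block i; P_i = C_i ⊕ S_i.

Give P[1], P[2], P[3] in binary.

P[1] = 0b01110010, P[2] = 0b10100001, P[3] = 0b11111110

P[1]: T = 0b01111110, S = E(K, T) = 0b00010000; 0b01100010 ⊕ 0b00010000 = 0b01110010.
P[2]: T = 0b01111111, S = E(K, T) = 0b00011000; 0b10111001 ⊕ 0b00011000 = 0b10100001.
P[3]: T = 0b10000000, S = E(K, T) = 0b11100111; 0b00011001 ⊕ 0b11100111 = 0b11111110.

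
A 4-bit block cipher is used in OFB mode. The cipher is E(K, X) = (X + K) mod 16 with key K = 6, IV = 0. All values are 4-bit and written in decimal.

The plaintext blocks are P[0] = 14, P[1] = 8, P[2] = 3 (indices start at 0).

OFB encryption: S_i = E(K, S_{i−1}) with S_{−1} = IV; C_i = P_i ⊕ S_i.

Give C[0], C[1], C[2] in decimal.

C[0]: S = E(K, 0) = 6; 14 ⊕ 6 = 8.
C[1]: S = E(K, 6) = 12; 8 ⊕ 12 = 4.
C[2]: S = E(K, 12) = 2; 3 ⊕ 2 = 1.

C[0] = 8, C[1] = 4, C[2] = 1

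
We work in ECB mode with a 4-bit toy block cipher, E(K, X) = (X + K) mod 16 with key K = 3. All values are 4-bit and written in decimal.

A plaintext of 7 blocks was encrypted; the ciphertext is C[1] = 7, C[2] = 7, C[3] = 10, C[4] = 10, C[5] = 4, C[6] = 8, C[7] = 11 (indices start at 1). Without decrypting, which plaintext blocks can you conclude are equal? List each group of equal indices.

P[1] = P[2]; P[3] = P[4]

ECB encrypts each block independently with the same key, so equal ciphertext blocks imply equal plaintext blocks.
C[1] = C[2] = 7, so P[1] = P[2].
C[3] = C[4] = 10, so P[3] = P[4].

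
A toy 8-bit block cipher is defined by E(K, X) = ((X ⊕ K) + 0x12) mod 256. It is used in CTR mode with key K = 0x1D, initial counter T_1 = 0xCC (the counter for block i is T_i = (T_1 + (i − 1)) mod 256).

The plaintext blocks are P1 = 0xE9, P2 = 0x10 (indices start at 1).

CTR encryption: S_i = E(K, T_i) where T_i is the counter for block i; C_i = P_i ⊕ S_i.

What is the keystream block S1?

C1: T = 0xCC, S = E(K, T) = 0xE3; 0xE9 ⊕ 0xE3 = 0x0A.
So S1 = 0xE3.

0xE3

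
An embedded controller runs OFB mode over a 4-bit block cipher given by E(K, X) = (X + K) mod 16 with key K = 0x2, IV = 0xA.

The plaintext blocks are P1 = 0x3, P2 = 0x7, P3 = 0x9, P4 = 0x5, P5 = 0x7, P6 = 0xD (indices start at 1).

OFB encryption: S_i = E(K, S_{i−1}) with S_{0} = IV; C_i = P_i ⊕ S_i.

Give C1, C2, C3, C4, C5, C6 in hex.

C1 = 0xF, C2 = 0x9, C3 = 0x9, C4 = 0x7, C5 = 0x3, C6 = 0xB

C1: S = E(K, 0xA) = 0xC; 0x3 ⊕ 0xC = 0xF.
C2: S = E(K, 0xC) = 0xE; 0x7 ⊕ 0xE = 0x9.
C3: S = E(K, 0xE) = 0x0; 0x9 ⊕ 0x0 = 0x9.
C4: S = E(K, 0x0) = 0x2; 0x5 ⊕ 0x2 = 0x7.
C5: S = E(K, 0x2) = 0x4; 0x7 ⊕ 0x4 = 0x3.
C6: S = E(K, 0x4) = 0x6; 0xD ⊕ 0x6 = 0xB.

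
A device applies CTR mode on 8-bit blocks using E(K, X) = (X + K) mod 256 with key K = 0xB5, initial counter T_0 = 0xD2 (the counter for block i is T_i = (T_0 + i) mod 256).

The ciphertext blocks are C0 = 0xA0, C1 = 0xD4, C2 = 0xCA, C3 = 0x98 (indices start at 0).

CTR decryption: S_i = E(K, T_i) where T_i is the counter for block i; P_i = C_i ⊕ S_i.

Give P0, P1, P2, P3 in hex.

P0 = 0x27, P1 = 0x5C, P2 = 0x43, P3 = 0x12

P0: T = 0xD2, S = E(K, T) = 0x87; 0xA0 ⊕ 0x87 = 0x27.
P1: T = 0xD3, S = E(K, T) = 0x88; 0xD4 ⊕ 0x88 = 0x5C.
P2: T = 0xD4, S = E(K, T) = 0x89; 0xCA ⊕ 0x89 = 0x43.
P3: T = 0xD5, S = E(K, T) = 0x8A; 0x98 ⊕ 0x8A = 0x12.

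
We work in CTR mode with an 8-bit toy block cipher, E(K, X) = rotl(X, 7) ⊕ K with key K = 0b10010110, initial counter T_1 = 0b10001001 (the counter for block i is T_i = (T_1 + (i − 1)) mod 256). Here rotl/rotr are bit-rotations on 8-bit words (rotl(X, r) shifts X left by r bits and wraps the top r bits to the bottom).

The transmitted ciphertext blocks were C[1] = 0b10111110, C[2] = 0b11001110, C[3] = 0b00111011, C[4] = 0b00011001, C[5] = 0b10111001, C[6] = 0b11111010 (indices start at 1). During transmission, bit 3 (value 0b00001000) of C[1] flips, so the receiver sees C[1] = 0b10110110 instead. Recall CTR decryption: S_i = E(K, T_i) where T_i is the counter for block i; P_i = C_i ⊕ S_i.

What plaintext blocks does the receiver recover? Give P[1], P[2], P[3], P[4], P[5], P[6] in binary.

Only C[1] changed, to 0b10110110. In CTR, a change in C_i flips the same bit in P_i only; the keystream is unaffected. Decrypting the received ciphertext:
P[1]: T = 0b10001001, S = E(K, T) = 0b01010010; 0b10110110 ⊕ 0b01010010 = 0b11100100.
P[2]: T = 0b10001010, S = E(K, T) = 0b11010011; 0b11001110 ⊕ 0b11010011 = 0b00011101.
P[3]: T = 0b10001011, S = E(K, T) = 0b01010011; 0b00111011 ⊕ 0b01010011 = 0b01101000.
P[4]: T = 0b10001100, S = E(K, T) = 0b11010000; 0b00011001 ⊕ 0b11010000 = 0b11001001.
P[5]: T = 0b10001101, S = E(K, T) = 0b01010000; 0b10111001 ⊕ 0b01010000 = 0b11101001.
P[6]: T = 0b10001110, S = E(K, T) = 0b11010001; 0b11111010 ⊕ 0b11010001 = 0b00101011.
Blocks that differ from the original plaintext: P[1].

P[1] = 0b11100100, P[2] = 0b00011101, P[3] = 0b01101000, P[4] = 0b11001001, P[5] = 0b11101001, P[6] = 0b00101011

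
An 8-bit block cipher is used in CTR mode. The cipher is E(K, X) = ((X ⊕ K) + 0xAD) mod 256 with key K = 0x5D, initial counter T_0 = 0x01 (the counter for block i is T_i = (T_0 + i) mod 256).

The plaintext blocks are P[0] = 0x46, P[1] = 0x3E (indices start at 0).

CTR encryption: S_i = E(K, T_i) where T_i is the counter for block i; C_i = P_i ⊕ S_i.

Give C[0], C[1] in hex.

C[0] = 0x4F, C[1] = 0x32

C[0]: T = 0x01, S = E(K, T) = 0x09; 0x46 ⊕ 0x09 = 0x4F.
C[1]: T = 0x02, S = E(K, T) = 0x0C; 0x3E ⊕ 0x0C = 0x32.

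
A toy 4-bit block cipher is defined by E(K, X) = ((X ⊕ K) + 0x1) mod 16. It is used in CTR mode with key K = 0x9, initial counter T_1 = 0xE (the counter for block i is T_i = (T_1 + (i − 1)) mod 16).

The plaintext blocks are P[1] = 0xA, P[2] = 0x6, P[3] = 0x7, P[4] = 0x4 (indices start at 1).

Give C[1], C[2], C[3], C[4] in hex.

C[1] = 0x2, C[2] = 0x1, C[3] = 0xD, C[4] = 0xD

CTR encryption: S_i = E(K, T_i) where T_i is the counter for block i; C_i = P_i ⊕ S_i.
C[1]: T = 0xE, S = E(K, T) = 0x8; 0xA ⊕ 0x8 = 0x2.
C[2]: T = 0xF, S = E(K, T) = 0x7; 0x6 ⊕ 0x7 = 0x1.
C[3]: T = 0x0, S = E(K, T) = 0xA; 0x7 ⊕ 0xA = 0xD.
C[4]: T = 0x1, S = E(K, T) = 0x9; 0x4 ⊕ 0x9 = 0xD.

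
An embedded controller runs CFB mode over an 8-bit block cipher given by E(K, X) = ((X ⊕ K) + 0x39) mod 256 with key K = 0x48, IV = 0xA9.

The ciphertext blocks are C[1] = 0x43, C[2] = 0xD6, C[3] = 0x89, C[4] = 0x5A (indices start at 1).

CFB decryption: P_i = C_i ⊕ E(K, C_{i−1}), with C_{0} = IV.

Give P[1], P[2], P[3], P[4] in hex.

P[1] = 0x59, P[2] = 0x92, P[3] = 0x5E, P[4] = 0xA0

P[1]: E(K, 0xA9) = 0x1A; 0x43 ⊕ 0x1A = 0x59.
P[2]: E(K, 0x43) = 0x44; 0xD6 ⊕ 0x44 = 0x92.
P[3]: E(K, 0xD6) = 0xD7; 0x89 ⊕ 0xD7 = 0x5E.
P[4]: E(K, 0x89) = 0xFA; 0x5A ⊕ 0xFA = 0xA0.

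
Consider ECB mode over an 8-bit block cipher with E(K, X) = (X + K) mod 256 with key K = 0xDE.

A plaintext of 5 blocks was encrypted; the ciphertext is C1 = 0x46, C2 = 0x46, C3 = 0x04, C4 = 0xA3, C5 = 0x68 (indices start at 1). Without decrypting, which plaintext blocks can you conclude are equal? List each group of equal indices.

ECB encrypts each block independently with the same key, so equal ciphertext blocks imply equal plaintext blocks.
C1 = C2 = 0x46, so P1 = P2.

P1 = P2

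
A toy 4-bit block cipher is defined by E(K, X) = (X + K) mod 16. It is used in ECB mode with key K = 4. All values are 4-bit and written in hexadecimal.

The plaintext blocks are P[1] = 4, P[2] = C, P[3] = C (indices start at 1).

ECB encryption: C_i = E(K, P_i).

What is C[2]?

C[2] = 0

C[2]: E(K, C) = 0.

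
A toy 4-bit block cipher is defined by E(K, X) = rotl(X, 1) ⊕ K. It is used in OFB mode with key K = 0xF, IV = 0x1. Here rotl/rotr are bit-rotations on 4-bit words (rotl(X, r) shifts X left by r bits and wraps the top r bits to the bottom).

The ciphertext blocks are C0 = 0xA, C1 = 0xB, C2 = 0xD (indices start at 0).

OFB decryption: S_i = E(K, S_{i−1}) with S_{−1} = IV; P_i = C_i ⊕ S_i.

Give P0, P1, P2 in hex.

P0: S = E(K, 0x1) = 0xD; 0xA ⊕ 0xD = 0x7.
P1: S = E(K, 0xD) = 0x4; 0xB ⊕ 0x4 = 0xF.
P2: S = E(K, 0x4) = 0x7; 0xD ⊕ 0x7 = 0xA.

P0 = 0x7, P1 = 0xF, P2 = 0xA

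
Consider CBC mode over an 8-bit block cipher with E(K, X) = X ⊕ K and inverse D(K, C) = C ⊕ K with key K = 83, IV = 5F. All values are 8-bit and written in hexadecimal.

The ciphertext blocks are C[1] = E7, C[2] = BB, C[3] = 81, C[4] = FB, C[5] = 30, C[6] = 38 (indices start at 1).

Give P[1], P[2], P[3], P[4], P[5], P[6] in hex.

CBC decryption: P_i = D(K, C_i) ⊕ C_{i−1}, with C_{0} = IV.
P[1]: D(K, E7) = 64; 64 ⊕ 5F = 3B.
P[2]: D(K, BB) = 38; 38 ⊕ E7 = DF.
P[3]: D(K, 81) = 02; 02 ⊕ BB = B9.
P[4]: D(K, FB) = 78; 78 ⊕ 81 = F9.
P[5]: D(K, 30) = B3; B3 ⊕ FB = 48.
P[6]: D(K, 38) = BB; BB ⊕ 30 = 8B.

P[1] = 3B, P[2] = DF, P[3] = B9, P[4] = F9, P[5] = 48, P[6] = 8B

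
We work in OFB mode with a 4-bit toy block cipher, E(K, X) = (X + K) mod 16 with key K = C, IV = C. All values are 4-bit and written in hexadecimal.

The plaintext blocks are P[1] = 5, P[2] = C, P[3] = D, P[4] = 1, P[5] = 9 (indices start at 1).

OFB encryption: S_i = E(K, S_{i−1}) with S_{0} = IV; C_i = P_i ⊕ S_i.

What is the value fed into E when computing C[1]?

C[1]: S = E(K, C) = 8; 5 ⊕ 8 = D.
So the input to E for block [1] is C.

C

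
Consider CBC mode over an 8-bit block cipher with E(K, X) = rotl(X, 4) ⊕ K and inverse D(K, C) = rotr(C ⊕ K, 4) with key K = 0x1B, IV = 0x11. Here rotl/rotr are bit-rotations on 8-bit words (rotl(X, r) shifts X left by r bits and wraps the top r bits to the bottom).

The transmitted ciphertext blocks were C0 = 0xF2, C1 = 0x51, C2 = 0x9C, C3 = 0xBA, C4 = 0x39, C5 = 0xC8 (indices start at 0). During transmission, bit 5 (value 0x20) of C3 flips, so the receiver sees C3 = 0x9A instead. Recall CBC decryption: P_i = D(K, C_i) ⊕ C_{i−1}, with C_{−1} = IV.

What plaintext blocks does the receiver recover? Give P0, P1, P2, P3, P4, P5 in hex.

Only C3 changed, to 0x9A. In CBC, a change in C_i garbles P_i and flips the same bit in P_{i+1}. Decrypting the received ciphertext:
P0: D(K, 0xF2) = 0x9E; 0x9E ⊕ 0x11 = 0x8F.
P1: D(K, 0x51) = 0xA4; 0xA4 ⊕ 0xF2 = 0x56.
P2: D(K, 0x9C) = 0x78; 0x78 ⊕ 0x51 = 0x29.
P3: D(K, 0x9A) = 0x18; 0x18 ⊕ 0x9C = 0x84.
P4: D(K, 0x39) = 0x22; 0x22 ⊕ 0x9A = 0xB8.
P5: D(K, 0xC8) = 0x3D; 0x3D ⊕ 0x39 = 0x04.
Blocks that differ from the original plaintext: P3, P4.

P0 = 0x8F, P1 = 0x56, P2 = 0x29, P3 = 0x84, P4 = 0xB8, P5 = 0x04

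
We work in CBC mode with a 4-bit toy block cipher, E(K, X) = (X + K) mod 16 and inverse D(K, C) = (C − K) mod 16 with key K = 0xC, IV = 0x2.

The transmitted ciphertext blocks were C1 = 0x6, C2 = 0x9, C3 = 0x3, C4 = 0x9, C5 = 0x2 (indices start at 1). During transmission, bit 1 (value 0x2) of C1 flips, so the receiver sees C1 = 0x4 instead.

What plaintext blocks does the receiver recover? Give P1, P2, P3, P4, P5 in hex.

P1 = 0xA, P2 = 0x9, P3 = 0xE, P4 = 0xE, P5 = 0xF

CBC decryption: P_i = D(K, C_i) ⊕ C_{i−1}, with C_{0} = IV.
Only C1 changed, to 0x4. In CBC, a change in C_i garbles P_i and flips the same bit in P_{i+1}. Decrypting the received ciphertext:
P1: D(K, 0x4) = 0x8; 0x8 ⊕ 0x2 = 0xA.
P2: D(K, 0x9) = 0xD; 0xD ⊕ 0x4 = 0x9.
P3: D(K, 0x3) = 0x7; 0x7 ⊕ 0x9 = 0xE.
P4: D(K, 0x9) = 0xD; 0xD ⊕ 0x3 = 0xE.
P5: D(K, 0x2) = 0x6; 0x6 ⊕ 0x9 = 0xF.
Blocks that differ from the original plaintext: P1, P2.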